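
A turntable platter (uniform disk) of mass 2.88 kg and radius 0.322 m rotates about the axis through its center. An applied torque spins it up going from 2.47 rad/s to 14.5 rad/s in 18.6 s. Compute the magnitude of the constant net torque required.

τ ≈ 0.0966 N·m

I = ½MR² = (1/2)(2.88)(0.322)² = 0.1493 kg·m².
α = Δω/Δt = (14.5 − 2.47)/18.6 = 0.6468 rad/s².
τ = Iα = (0.1493)(0.6468) = 0.09657 N·m.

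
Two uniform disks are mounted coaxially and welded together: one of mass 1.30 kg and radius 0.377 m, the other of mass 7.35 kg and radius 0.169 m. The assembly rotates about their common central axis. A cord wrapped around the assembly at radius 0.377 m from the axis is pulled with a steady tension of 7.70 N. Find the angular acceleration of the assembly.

I = ½M₁R₁² + ½M₂R₂² = ½(1.30)(0.377)² + ½(7.35)(0.169)² = 0.1973 kg·m².
τ = F r = (7.70)(0.377) = 2.903 N·m.
α = τ/I = 2.903/0.1973 = 14.71 rad/s².

α ≈ 14.7 rad/s²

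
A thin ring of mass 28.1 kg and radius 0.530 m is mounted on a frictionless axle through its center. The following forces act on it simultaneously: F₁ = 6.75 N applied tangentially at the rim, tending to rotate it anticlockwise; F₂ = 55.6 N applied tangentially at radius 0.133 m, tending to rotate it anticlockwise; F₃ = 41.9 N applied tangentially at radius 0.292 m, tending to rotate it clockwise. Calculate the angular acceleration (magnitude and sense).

I = MR² = (28.1)(0.530)² = 7.893 kg·m².
Taking anticlockwise as positive: τ₁ = +(6.75)(0.530) = +3.578 N·m; τ₂ = +(55.6)(0.133) = +7.395 N·m; τ₃ = −(41.9)(0.292) = −12.23 N·m.
Net torque τ = -1.262 N·m.
α = τ/I = -1.262/7.893 = -0.1599 rad/s².

α ≈ 0.160 rad/s², clockwise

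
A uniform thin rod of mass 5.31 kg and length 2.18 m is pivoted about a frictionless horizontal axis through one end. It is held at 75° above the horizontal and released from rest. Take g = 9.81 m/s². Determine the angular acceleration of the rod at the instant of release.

About the pivot, I = (1/3)ML² = (1/3)(5.31)(2.18)² = 8.412 kg·m².
The weight acts at the center, a distance L/2 = 1.090 m from the pivot; τ = Mg(L/2) cos 75° = 14.70 N·m.
α = τ/I = 14.70/8.412 = 1.747 rad/s².

α ≈ 1.75 rad/s²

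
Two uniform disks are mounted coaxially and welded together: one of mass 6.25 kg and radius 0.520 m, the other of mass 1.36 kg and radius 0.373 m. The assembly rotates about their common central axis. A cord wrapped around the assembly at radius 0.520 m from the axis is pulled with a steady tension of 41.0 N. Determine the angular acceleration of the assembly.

α ≈ 22.7 rad/s²

I = ½M₁R₁² + ½M₂R₂² = ½(6.25)(0.520)² + ½(1.36)(0.373)² = 0.9396 kg·m².
τ = F r = (41.0)(0.520) = 21.32 N·m.
α = τ/I = 21.32/0.9396 = 22.69 rad/s².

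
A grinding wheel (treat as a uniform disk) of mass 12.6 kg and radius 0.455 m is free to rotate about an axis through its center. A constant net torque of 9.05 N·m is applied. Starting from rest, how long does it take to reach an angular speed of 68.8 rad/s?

t ≈ 9.92 s

I = ½MR² = (1/2)(12.6)(0.455)² = 1.304 kg·m².
α = τ/I = 9.05/1.304 = 6.939 rad/s².
ω = αt ⇒ t = ω/α = 68.8/6.939 = 9.915 s.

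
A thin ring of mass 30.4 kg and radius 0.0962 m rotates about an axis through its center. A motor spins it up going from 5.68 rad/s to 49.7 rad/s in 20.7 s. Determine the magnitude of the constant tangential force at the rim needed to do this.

I = MR² = (30.4)(0.0962)² = 0.2813 kg·m².
α = Δω/Δt = (49.7 − 5.68)/20.7 = 2.127 rad/s².
The required torque is τ = Iα = (0.2813)(2.127) = 0.5983 N·m.
A tangential force at the rim gives τ = FR, so F = τ/R = 0.5983/0.0962 = 6.219 N.

F ≈ 6.22 N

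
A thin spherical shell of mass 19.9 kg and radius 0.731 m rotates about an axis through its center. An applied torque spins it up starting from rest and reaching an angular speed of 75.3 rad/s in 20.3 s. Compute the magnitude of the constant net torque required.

I = (2/3)MR² = (2/3)(19.9)(0.731)² = 7.089 kg·m².
α = Δω/Δt = (75.3 − 0)/20.3 = 3.709 rad/s².
τ = Iα = (7.089)(3.709) = 26.30 N·m.

τ ≈ 26.3 N·m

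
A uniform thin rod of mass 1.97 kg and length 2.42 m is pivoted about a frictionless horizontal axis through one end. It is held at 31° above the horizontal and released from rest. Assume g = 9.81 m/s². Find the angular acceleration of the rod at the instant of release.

About the pivot, I = (1/3)ML² = (1/3)(1.97)(2.42)² = 3.846 kg·m².
The weight acts at the center, a distance L/2 = 1.210 m from the pivot; τ = Mg(L/2) cos 31° = 20.04 N·m.
α = τ/I = 20.04/3.846 = 5.212 rad/s².

α ≈ 5.21 rad/s²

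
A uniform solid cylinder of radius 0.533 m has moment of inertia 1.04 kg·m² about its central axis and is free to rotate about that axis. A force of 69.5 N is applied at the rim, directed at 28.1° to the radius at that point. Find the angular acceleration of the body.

α ≈ 16.8 rad/s²

Only the tangential component produces torque: τ = F R sinθ = (69.5)(0.533) sin 28.1° = 17.45 N·m.
From τ = Iα: α = 17.45/1.040 = 16.78 rad/s².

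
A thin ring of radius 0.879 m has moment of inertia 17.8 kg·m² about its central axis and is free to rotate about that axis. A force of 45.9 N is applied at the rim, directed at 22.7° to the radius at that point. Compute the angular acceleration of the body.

α ≈ 0.875 rad/s²

Only the tangential component produces torque: τ = F R sinθ = (45.9)(0.879) sin 22.7° = 15.57 N·m.
Newton's second law for rotation, τ = Iα, gives α = τ/I = 15.57/17.80 = 0.8747 rad/s².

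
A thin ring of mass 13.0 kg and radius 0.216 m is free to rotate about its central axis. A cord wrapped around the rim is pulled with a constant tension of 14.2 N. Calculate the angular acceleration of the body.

α ≈ 5.06 rad/s²

I = MR² = (13.0)(0.216)² = 0.6065 kg·m².
τ = F R = (14.2)(0.216) = 3.067 N·m.
Newton's second law for rotation, τ = Iα, gives α = τ/I = 3.067/0.6065 = 5.057 rad/s².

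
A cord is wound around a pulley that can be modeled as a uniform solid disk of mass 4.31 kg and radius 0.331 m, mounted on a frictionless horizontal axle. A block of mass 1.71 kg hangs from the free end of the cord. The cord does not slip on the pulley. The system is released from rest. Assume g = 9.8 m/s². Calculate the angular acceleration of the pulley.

I = ½MR² = (1/2)(4.31)(0.331)² = 0.2361 kg·m².
Block: mg − T = ma. Pulley: TR = Iα. No-slip: a = αR, so T = (I/R²)a = 2.155·a.
Then mg = (m + 2.155)a, so a = (1.71)(9.8)/(1.71 + 2.155) = 4.336 m/s².
α = a/R = 4.336/0.331 = 13.10 rad/s².

α ≈ 13.1 rad/s²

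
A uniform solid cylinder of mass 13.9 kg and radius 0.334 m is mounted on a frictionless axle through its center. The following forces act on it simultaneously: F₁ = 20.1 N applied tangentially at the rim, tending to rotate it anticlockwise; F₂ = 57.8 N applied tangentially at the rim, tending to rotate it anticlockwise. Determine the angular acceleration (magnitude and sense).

α ≈ 33.6 rad/s², anticlockwise

I = ½MR² = (1/2)(13.9)(0.334)² = 0.7753 kg·m².
Taking anticlockwise as positive: τ₁ = +(20.1)(0.334) = +6.713 N·m; τ₂ = +(57.8)(0.334) = +19.31 N·m.
Net torque τ = 26.02 N·m.
α = τ/I = 26.02/0.7753 = 33.56 rad/s².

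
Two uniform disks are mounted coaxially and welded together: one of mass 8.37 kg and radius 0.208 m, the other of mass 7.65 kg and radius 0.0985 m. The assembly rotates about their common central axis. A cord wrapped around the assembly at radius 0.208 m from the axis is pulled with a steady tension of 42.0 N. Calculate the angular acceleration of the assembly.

α ≈ 40.0 rad/s²

I = ½M₁R₁² + ½M₂R₂² = ½(8.37)(0.208)² + ½(7.65)(0.0985)² = 0.2182 kg·m².
τ = F r = (42.0)(0.208) = 8.736 N·m.
α = τ/I = 8.736/0.2182 = 40.04 rad/s².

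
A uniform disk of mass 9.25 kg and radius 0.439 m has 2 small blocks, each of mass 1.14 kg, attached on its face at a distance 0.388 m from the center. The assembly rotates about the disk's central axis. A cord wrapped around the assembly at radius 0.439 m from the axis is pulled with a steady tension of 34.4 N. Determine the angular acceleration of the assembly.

I_disk = ½MR² = ½(9.25)(0.439)² = 0.8913 kg·m².
I_blocks = 2·m·r² = 2(1.14)(0.388)² = 0.3432 kg·m².
Total I = 1.235 kg·m².
τ = F r = (34.4)(0.439) = 15.10 N·m.
α = τ/I = 15.10/1.235 = 12.23 rad/s².

α ≈ 12.2 rad/s²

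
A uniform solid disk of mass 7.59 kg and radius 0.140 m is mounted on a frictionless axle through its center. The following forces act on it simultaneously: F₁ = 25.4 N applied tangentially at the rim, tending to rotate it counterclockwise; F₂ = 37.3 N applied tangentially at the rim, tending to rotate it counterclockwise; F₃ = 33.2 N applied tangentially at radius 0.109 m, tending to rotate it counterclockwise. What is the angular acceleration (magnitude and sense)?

α ≈ 167 rad/s², counterclockwise

I = ½MR² = (1/2)(7.59)(0.140)² = 0.07438 kg·m².
Taking counterclockwise as positive: τ₁ = +(25.4)(0.140) = +3.556 N·m; τ₂ = +(37.3)(0.140) = +5.222 N·m; τ₃ = +(33.2)(0.109) = +3.619 N·m.
Net torque τ = 12.40 N·m.
α = τ/I = 12.40/0.07438 = 166.7 rad/s².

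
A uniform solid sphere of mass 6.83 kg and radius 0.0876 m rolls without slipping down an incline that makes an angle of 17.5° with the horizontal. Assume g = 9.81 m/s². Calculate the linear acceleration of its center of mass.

Translation along the incline: Mg sinθ − f = Ma.
Rotation about the center: fR = Iα with I = (2/5)MR². No-slip gives a = αR, so f = (I/R²)a = (2/5)M a.
Substituting: Mg sinθ = (1 + 0.4000)Ma, so a = g sinθ/(1 + 0.4000) = (9.81) sin 17.5° / 1.400 = 2.107 m/s².

a ≈ 2.11 m/s²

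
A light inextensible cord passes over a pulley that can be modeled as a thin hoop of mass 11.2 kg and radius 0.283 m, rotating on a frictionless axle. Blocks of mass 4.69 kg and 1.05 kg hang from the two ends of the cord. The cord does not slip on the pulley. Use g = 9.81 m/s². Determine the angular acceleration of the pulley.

I = MR² = (11.2)(0.283)² = 0.8970 kg·m².
Heavier block: m₁g − T₁ = m₁a. Lighter block: T₂ − m₂g = m₂a.
Pulley: (T₁ − T₂)R = Iα = I(a/R), so T₁ − T₂ = (I/R²)a = 1·M_p a = 11.20·a.
Adding the three: (m₁ − m₂)g = (m₁ + m₂ + 11.20)a, so a = (4.69 − 1.05)(9.81)/(4.69 + 1.05 + 11.20) = 2.108 m/s².
α = a/R = 2.108/0.283 = 7.449 rad/s².

α ≈ 7.45 rad/s²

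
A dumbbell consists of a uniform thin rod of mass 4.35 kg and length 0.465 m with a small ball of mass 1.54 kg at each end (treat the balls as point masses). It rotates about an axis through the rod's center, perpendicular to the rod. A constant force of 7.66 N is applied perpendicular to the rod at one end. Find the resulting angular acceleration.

I_rod = (1/12)ML² = (1/12)(4.35)(0.465)² = 0.07838 kg·m².
I_balls = 2·m·(L/2)² = 2(1.54)(0.2325)² = 0.1665 kg·m².
Total I = 0.2449 kg·m².
τ = F·(L/2) = (7.66)(0.233) = 1.781 N·m.
α = τ/I = 1.781/0.2449 = 7.273 rad/s².

α ≈ 7.27 rad/s²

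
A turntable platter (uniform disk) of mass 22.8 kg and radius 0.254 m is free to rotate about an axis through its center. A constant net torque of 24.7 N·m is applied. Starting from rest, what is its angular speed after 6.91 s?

ω ≈ 232 rad/s

I = ½MR² = (1/2)(22.8)(0.254)² = 0.7355 kg·m².
α = τ/I = 24.7/0.7355 = 33.58 rad/s².
ω = ω₀ + αt = 0 + (33.58)(6.91) = 232.1 rad/s.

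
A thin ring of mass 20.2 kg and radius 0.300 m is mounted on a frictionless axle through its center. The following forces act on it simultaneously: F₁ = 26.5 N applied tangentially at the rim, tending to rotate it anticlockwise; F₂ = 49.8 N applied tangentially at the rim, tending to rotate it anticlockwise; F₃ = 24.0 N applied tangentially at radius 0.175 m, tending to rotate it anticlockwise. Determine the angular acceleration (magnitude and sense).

I = MR² = (20.2)(0.300)² = 1.818 kg·m².
Taking anticlockwise as positive: τ₁ = +(26.5)(0.300) = +7.950 N·m; τ₂ = +(49.8)(0.300) = +14.94 N·m; τ₃ = +(24.0)(0.175) = +4.200 N·m.
Net torque τ = 27.09 N·m.
α = τ/I = 27.09/1.818 = 14.90 rad/s².

α ≈ 14.9 rad/s², anticlockwise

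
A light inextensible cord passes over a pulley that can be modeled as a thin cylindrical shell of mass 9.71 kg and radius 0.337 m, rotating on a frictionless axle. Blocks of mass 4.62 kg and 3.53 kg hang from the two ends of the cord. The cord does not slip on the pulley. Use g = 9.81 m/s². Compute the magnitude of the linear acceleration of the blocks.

a ≈ 0.599 m/s²

I = MR² = (9.71)(0.337)² = 1.103 kg·m².
Heavier block: m₁g − T₁ = m₁a. Lighter block: T₂ − m₂g = m₂a.
Pulley: (T₁ − T₂)R = Iα = I(a/R), so T₁ − T₂ = (I/R²)a = 1·M_p a = 9.710·a.
Adding the three: (m₁ − m₂)g = (m₁ + m₂ + 9.710)a, so a = (4.62 − 3.53)(9.81)/(4.62 + 3.53 + 9.710) = 0.5987 m/s².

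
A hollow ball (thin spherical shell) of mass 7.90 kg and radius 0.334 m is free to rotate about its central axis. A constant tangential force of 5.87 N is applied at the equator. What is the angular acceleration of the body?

I = (2/3)MR² = (2/3)(7.90)(0.334)² = 0.5875 kg·m².
τ = F R = (5.87)(0.334) = 1.961 N·m.
From τ = Iα: α = 1.961/0.5875 = 3.337 rad/s².

α ≈ 3.34 rad/s²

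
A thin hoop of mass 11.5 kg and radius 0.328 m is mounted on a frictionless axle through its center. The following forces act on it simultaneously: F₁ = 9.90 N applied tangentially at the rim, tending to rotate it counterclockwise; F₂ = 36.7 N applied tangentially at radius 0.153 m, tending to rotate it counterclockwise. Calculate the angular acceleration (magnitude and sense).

I = MR² = (11.5)(0.328)² = 1.237 kg·m².
Taking counterclockwise as positive: τ₁ = +(9.90)(0.328) = +3.247 N·m; τ₂ = +(36.7)(0.153) = +5.615 N·m.
Net torque τ = 8.862 N·m.
α = τ/I = 8.862/1.237 = 7.163 rad/s².

α ≈ 7.16 rad/s², counterclockwise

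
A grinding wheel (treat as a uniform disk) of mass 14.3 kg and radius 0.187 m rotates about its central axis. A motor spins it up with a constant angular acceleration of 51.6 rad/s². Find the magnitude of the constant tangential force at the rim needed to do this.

F ≈ 69.0 N

I = ½MR² = (1/2)(14.3)(0.187)² = 0.2500 kg·m².
The required torque is τ = Iα = (0.2500)(51.60) = 12.90 N·m.
A tangential force at the rim gives τ = FR, so F = τ/R = 12.90/0.187 = 68.99 N.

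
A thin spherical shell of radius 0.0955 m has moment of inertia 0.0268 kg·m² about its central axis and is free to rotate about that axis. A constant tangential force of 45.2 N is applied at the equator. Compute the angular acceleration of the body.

α ≈ 161 rad/s²

τ = F R = (45.2)(0.0955) = 4.317 N·m.
Newton's second law for rotation, τ = Iα, gives α = τ/I = 4.317/0.02680 = 161.1 rad/s².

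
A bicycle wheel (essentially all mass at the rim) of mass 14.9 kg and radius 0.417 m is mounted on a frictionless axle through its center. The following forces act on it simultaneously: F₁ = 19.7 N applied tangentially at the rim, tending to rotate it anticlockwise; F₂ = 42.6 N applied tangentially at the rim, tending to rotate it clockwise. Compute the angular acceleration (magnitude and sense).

α ≈ 3.69 rad/s², clockwise

I = MR² = (14.9)(0.417)² = 2.591 kg·m².
Taking anticlockwise as positive: τ₁ = +(19.7)(0.417) = +8.215 N·m; τ₂ = −(42.6)(0.417) = −17.76 N·m.
Net torque τ = -9.549 N·m.
α = τ/I = -9.549/2.591 = -3.686 rad/s².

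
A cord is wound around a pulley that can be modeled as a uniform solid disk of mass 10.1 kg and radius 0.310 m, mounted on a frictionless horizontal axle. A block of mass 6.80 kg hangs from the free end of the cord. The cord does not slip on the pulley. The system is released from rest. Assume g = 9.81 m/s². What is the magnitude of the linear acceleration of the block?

a ≈ 5.63 m/s²

I = ½MR² = (1/2)(10.1)(0.310)² = 0.4853 kg·m².
Block: mg − T = ma. Pulley: TR = Iα. No-slip: a = αR, so T = (I/R²)a = 5.050·a.
Then mg = (m + 5.050)a, so a = (6.80)(9.81)/(6.80 + 5.050) = 5.629 m/s².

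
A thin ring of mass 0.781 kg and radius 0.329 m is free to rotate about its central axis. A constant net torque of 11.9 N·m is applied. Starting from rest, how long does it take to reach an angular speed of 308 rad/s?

I = MR² = (0.781)(0.329)² = 0.08454 kg·m².
α = τ/I = 11.9/0.08454 = 140.8 rad/s².
ω = αt ⇒ t = ω/α = 308/140.8 = 2.188 s.

t ≈ 2.19 s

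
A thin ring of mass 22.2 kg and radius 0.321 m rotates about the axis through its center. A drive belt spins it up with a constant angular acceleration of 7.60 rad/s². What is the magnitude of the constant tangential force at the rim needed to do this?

I = MR² = (22.2)(0.321)² = 2.288 kg·m².
The required torque is τ = Iα = (2.288)(7.600) = 17.39 N·m.
A tangential force at the rim gives τ = FR, so F = τ/R = 17.39/0.321 = 54.16 N.

F ≈ 54.2 N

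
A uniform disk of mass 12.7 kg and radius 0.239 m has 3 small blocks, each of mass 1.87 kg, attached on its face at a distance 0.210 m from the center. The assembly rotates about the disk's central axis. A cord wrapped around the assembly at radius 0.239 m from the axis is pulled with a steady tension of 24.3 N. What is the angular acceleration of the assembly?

I_disk = ½MR² = ½(12.7)(0.239)² = 0.3627 kg·m².
I_blocks = 3·m·r² = 3(1.87)(0.210)² = 0.2474 kg·m².
Total I = 0.6101 kg·m².
τ = F r = (24.3)(0.239) = 5.808 N·m.
α = τ/I = 5.808/0.6101 = 9.519 rad/s².

α ≈ 9.52 rad/s²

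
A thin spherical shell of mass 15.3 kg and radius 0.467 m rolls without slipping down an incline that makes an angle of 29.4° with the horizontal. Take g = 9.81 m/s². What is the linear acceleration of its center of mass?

Translation along the incline: Mg sinθ − f = Ma.
Rotation about the center: fR = Iα with I = (2/3)MR². No-slip gives a = αR, so f = (I/R²)a = (2/3)M a.
Substituting: Mg sinθ = (1 + 0.6667)Ma, so a = g sinθ/(1 + 0.6667) = (9.81) sin 29.4° / 1.667 = 2.889 m/s².

a ≈ 2.89 m/s²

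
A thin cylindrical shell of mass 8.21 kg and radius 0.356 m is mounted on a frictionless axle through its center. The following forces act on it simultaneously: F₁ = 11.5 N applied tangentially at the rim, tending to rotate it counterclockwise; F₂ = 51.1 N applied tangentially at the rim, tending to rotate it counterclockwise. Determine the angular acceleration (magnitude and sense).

α ≈ 21.4 rad/s², counterclockwise

I = MR² = (8.21)(0.356)² = 1.041 kg·m².
Taking counterclockwise as positive: τ₁ = +(11.5)(0.356) = +4.094 N·m; τ₂ = +(51.1)(0.356) = +18.19 N·m.
Net torque τ = 22.29 N·m.
α = τ/I = 22.29/1.041 = 21.42 rad/s².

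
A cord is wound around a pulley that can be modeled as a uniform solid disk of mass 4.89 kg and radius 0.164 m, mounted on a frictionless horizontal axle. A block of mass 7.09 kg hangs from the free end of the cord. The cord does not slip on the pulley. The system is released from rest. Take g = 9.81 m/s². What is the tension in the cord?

I = ½MR² = (1/2)(4.89)(0.164)² = 0.06576 kg·m².
Block: mg − T = ma. Pulley: TR = Iα. No-slip: a = αR, so T = (I/R²)a = 2.445·a.
Then mg = (m + 2.445)a, so a = (7.09)(9.81)/(7.09 + 2.445) = 7.294 m/s².
T = 2.445·a = 17.84 N.

T ≈ 17.8 N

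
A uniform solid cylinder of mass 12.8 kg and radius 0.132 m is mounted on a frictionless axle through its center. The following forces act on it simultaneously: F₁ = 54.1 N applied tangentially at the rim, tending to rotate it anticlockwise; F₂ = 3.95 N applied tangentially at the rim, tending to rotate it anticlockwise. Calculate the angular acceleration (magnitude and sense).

I = ½MR² = (1/2)(12.8)(0.132)² = 0.1115 kg·m².
Taking anticlockwise as positive: τ₁ = +(54.1)(0.132) = +7.141 N·m; τ₂ = +(3.95)(0.132) = +0.5214 N·m.
Net torque τ = 7.663 N·m.
α = τ/I = 7.663/0.1115 = 68.71 rad/s².

α ≈ 68.7 rad/s², anticlockwise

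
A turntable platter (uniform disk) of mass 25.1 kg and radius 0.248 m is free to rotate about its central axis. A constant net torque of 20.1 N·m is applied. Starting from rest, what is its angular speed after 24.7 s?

I = ½MR² = (1/2)(25.1)(0.248)² = 0.7719 kg·m².
α = τ/I = 20.1/0.7719 = 26.04 rad/s².
ω = ω₀ + αt = 0 + (26.04)(24.7) = 643.2 rad/s.

ω ≈ 643 rad/s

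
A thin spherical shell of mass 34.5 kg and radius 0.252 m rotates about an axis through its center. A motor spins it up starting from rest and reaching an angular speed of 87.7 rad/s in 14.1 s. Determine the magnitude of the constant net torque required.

τ ≈ 9.08 N·m

I = (2/3)MR² = (2/3)(34.5)(0.252)² = 1.461 kg·m².
α = Δω/Δt = (87.7 − 0)/14.1 = 6.220 rad/s².
τ = Iα = (1.461)(6.220) = 9.085 N·m.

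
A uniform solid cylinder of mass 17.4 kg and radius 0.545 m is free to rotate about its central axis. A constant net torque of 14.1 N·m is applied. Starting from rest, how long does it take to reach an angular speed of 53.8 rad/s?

t ≈ 9.86 s

I = ½MR² = (1/2)(17.4)(0.545)² = 2.584 kg·m².
α = τ/I = 14.1/2.584 = 5.456 rad/s².
ω = αt ⇒ t = ω/α = 53.8/5.456 = 9.860 s.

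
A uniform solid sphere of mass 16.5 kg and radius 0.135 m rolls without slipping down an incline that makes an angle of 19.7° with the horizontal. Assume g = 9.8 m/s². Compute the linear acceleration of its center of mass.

Translation along the incline: Mg sinθ − f = Ma.
Rotation about the center: fR = Iα with I = (2/5)MR². No-slip gives a = αR, so f = (I/R²)a = (2/5)M a.
Substituting: Mg sinθ = (1 + 0.4000)Ma, so a = g sinθ/(1 + 0.4000) = (9.8) sin 19.7° / 1.400 = 2.360 m/s².

a ≈ 2.36 m/s²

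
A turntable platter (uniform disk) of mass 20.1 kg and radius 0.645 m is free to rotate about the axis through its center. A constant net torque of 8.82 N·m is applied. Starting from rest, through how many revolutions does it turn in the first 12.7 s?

I = ½MR² = (1/2)(20.1)(0.645)² = 4.181 kg·m².
α = τ/I = 8.82/4.181 = 2.110 rad/s².
θ = ½αt² = ½(2.110)(12.7)² = 170.1 rad.
Revolutions = θ/(2π) = 27.08.

≈ 27.1 revolutions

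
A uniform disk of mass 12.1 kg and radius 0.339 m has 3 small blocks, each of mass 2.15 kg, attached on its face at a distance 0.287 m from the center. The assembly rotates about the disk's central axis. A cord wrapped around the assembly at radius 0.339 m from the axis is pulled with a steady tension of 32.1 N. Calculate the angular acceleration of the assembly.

I_disk = ½MR² = ½(12.1)(0.339)² = 0.6953 kg·m².
I_blocks = 3·m·r² = 3(2.15)(0.287)² = 0.5313 kg·m².
Total I = 1.227 kg·m².
τ = F r = (32.1)(0.339) = 10.88 N·m.
α = τ/I = 10.88/1.227 = 8.872 rad/s².

α ≈ 8.87 rad/s²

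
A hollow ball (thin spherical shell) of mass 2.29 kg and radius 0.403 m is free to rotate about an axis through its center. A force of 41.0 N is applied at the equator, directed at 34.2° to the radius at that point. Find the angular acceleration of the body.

I = (2/3)MR² = (2/3)(2.29)(0.403)² = 0.2479 kg·m².
Only the tangential component produces torque: τ = F R sinθ = (41.0)(0.403) sin 34.2° = 9.287 N·m.
From τ = Iα: α = 9.287/0.2479 = 37.46 rad/s².

α ≈ 37.5 rad/s²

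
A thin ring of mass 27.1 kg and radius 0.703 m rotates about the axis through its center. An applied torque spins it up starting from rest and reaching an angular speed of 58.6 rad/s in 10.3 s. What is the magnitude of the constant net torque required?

τ ≈ 76.2 N·m

I = MR² = (27.1)(0.703)² = 13.39 kg·m².
α = Δω/Δt = (58.6 − 0)/10.3 = 5.689 rad/s².
τ = Iα = (13.39)(5.689) = 76.20 N·m.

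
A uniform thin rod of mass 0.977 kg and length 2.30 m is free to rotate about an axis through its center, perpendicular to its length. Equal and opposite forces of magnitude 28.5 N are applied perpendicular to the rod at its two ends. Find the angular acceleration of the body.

I = (1/12)ML² = (1/12)(0.977)(2.30)² = 0.4307 kg·m².
The couple gives τ = F·(L/2) + F·(L/2) = F L = (28.5)(2.30) = 65.55 N·m.
From τ = Iα: α = 65.55/0.4307 = 152.2 rad/s².

α ≈ 152 rad/s²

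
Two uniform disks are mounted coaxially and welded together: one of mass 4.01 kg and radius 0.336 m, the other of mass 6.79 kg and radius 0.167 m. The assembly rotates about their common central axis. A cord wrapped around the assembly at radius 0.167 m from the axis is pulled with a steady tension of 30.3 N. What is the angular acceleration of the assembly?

I = ½M₁R₁² + ½M₂R₂² = ½(4.01)(0.336)² + ½(6.79)(0.167)² = 0.3210 kg·m².
τ = F r = (30.3)(0.167) = 5.060 N·m.
α = τ/I = 5.060/0.3210 = 15.76 rad/s².

α ≈ 15.8 rad/s²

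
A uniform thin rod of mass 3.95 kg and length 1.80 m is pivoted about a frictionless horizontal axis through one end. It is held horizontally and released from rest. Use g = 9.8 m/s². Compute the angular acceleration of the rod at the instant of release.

α ≈ 8.17 rad/s²

About the pivot, I = (1/3)ML² = (1/3)(3.95)(1.80)² = 4.266 kg·m².
The weight acts at the center, a distance L/2 = 0.9000 m from the pivot; τ = Mg(L/2) = 34.84 N·m.
α = τ/I = 34.84/4.266 = 8.167 rad/s².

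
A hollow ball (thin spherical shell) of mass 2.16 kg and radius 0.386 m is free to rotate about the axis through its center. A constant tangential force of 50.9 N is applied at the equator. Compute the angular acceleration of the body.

α ≈ 91.6 rad/s²

I = (2/3)MR² = (2/3)(2.16)(0.386)² = 0.2146 kg·m².
τ = F R = (50.9)(0.386) = 19.65 N·m.
From τ = Iα: α = 19.65/0.2146 = 91.57 rad/s².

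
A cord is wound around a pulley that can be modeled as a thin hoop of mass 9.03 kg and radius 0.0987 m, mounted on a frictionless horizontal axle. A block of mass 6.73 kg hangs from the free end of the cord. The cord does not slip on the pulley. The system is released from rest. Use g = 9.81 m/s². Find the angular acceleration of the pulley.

I = MR² = (9.03)(0.0987)² = 0.08797 kg·m².
Block: mg − T = ma. Pulley: TR = Iα. No-slip: a = αR, so T = (I/R²)a = 9.030·a.
Then mg = (m + 9.030)a, so a = (6.73)(9.81)/(6.73 + 9.030) = 4.189 m/s².
α = a/R = 4.189/0.0987 = 42.44 rad/s².

α ≈ 42.4 rad/s²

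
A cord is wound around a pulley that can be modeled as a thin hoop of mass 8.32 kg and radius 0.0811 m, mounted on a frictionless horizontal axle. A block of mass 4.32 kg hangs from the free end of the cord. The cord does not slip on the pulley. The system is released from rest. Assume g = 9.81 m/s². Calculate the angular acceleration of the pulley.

I = MR² = (8.32)(0.0811)² = 0.05472 kg·m².
Block: mg − T = ma. Pulley: TR = Iα. No-slip: a = αR, so T = (I/R²)a = 8.320·a.
Then mg = (m + 8.320)a, so a = (4.32)(9.81)/(4.32 + 8.320) = 3.353 m/s².
α = a/R = 3.353/0.0811 = 41.34 rad/s².

α ≈ 41.3 rad/s²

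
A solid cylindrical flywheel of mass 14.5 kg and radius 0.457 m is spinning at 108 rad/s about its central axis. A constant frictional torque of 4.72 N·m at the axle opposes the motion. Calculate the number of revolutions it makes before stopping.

I = ½MR² = (1/2)(14.5)(0.457)² = 1.514 kg·m².
The net torque has magnitude 4.72 N·m, opposing ω.
|α| = τ/I = 4.720/1.514 = 3.117 rad/s² (deceleration).
ω² = ω₀² − 2|α|θ with ω = 0 ⇒ θ = ω₀²/(2|α|) = 1871 rad = 297.8 rev.

≈ 298 revolutions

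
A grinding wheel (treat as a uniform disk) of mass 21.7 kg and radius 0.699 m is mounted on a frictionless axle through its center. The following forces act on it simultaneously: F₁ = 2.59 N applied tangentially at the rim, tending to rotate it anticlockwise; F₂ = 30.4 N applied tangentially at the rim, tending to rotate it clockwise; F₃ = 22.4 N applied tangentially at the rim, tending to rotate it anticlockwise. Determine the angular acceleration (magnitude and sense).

I = ½MR² = (1/2)(21.7)(0.699)² = 5.301 kg·m².
Taking anticlockwise as positive: τ₁ = +(2.59)(0.699) = +1.810 N·m; τ₂ = −(30.4)(0.699) = −21.25 N·m; τ₃ = +(22.4)(0.699) = +15.66 N·m.
Net torque τ = -3.782 N·m.
α = τ/I = -3.782/5.301 = -0.7133 rad/s².

α ≈ 0.713 rad/s², clockwise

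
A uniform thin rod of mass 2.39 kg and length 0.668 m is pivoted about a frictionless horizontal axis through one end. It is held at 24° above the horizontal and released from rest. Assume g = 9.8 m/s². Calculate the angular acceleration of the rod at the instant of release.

α ≈ 20.1 rad/s²

About the pivot, I = (1/3)ML² = (1/3)(2.39)(0.668)² = 0.3555 kg·m².
The weight acts at the center, a distance L/2 = 0.3340 m from the pivot; τ = Mg(L/2) cos 24° = 7.147 N·m.
α = τ/I = 7.147/0.3555 = 20.10 rad/s².
(Equivalently α = (3g/(2L)) cos 24° = 20.10 rad/s².)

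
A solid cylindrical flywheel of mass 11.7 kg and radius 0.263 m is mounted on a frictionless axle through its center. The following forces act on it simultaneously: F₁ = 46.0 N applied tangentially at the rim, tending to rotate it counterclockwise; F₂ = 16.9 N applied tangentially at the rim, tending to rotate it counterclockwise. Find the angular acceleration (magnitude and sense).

I = ½MR² = (1/2)(11.7)(0.263)² = 0.4046 kg·m².
Taking counterclockwise as positive: τ₁ = +(46.0)(0.263) = +12.10 N·m; τ₂ = +(16.9)(0.263) = +4.445 N·m.
Net torque τ = 16.54 N·m.
α = τ/I = 16.54/0.4046 = 40.88 rad/s².

α ≈ 40.9 rad/s², counterclockwise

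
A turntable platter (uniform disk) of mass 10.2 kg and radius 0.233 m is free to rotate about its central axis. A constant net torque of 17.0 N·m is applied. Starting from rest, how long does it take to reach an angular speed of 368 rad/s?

t ≈ 5.99 s

I = ½MR² = (1/2)(10.2)(0.233)² = 0.2769 kg·m².
α = τ/I = 17.0/0.2769 = 61.40 rad/s².
ω = αt ⇒ t = ω/α = 368/61.40 = 5.994 s.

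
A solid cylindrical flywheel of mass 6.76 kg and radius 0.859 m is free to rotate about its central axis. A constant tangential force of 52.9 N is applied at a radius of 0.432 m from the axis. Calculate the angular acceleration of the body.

α ≈ 9.16 rad/s²

I = ½MR² = (1/2)(6.76)(0.859)² = 2.494 kg·m².
τ = F·r = (52.9)(0.432) = 22.85 N·m.
Newton's second law for rotation, τ = Iα, gives α = τ/I = 22.85/2.494 = 9.163 rad/s².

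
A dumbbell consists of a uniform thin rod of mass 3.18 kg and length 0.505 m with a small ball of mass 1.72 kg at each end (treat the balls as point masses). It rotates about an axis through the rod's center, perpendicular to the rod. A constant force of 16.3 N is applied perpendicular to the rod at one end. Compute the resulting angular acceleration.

I_rod = (1/12)ML² = (1/12)(3.18)(0.505)² = 0.06758 kg·m².
I_balls = 2·m·(L/2)² = 2(1.72)(0.2525)² = 0.2193 kg·m².
Total I = 0.2869 kg·m².
τ = F·(L/2) = (16.3)(0.253) = 4.116 N·m.
α = τ/I = 4.116/0.2869 = 14.35 rad/s².

α ≈ 14.3 rad/s²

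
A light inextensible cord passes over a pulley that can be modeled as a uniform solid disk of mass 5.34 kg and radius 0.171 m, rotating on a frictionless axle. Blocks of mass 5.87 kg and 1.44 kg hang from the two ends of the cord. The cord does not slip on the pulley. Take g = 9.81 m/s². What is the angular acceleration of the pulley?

I = ½MR² = (1/2)(5.34)(0.171)² = 0.07807 kg·m².
Heavier block: m₁g − T₁ = m₁a. Lighter block: T₂ − m₂g = m₂a.
Pulley: (T₁ − T₂)R = Iα = I(a/R), so T₁ − T₂ = (I/R²)a = (1/2)M_p a = 2.670·a.
Adding the three: (m₁ − m₂)g = (m₁ + m₂ + 2.670)a, so a = (5.87 − 1.44)(9.81)/(5.87 + 1.44 + 2.670) = 4.355 m/s².
α = a/R = 4.355/0.171 = 25.47 rad/s².

α ≈ 25.5 rad/s²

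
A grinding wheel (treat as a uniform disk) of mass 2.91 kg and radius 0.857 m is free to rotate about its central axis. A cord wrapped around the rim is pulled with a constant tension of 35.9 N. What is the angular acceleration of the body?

α ≈ 28.8 rad/s²

I = ½MR² = (1/2)(2.91)(0.857)² = 1.069 kg·m².
τ = F R = (35.9)(0.857) = 30.77 N·m.
From τ = Iα: α = 30.77/1.069 = 28.79 rad/s².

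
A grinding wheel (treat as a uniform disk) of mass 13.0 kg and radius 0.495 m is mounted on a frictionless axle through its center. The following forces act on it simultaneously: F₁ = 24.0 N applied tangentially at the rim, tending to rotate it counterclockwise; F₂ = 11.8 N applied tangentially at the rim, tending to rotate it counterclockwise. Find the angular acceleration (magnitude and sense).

α ≈ 11.1 rad/s², counterclockwise

I = ½MR² = (1/2)(13.0)(0.495)² = 1.593 kg·m².
Taking counterclockwise as positive: τ₁ = +(24.0)(0.495) = +11.88 N·m; τ₂ = +(11.8)(0.495) = +5.841 N·m.
Net torque τ = 17.72 N·m.
α = τ/I = 17.72/1.593 = 11.13 rad/s².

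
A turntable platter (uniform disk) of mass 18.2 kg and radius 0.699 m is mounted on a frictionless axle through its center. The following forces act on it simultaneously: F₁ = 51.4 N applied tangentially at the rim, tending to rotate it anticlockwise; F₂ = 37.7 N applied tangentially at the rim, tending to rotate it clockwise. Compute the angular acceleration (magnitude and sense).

α ≈ 2.15 rad/s², anticlockwise

I = ½MR² = (1/2)(18.2)(0.699)² = 4.446 kg·m².
Taking anticlockwise as positive: τ₁ = +(51.4)(0.699) = +35.93 N·m; τ₂ = −(37.7)(0.699) = −26.35 N·m.
Net torque τ = 9.576 N·m.
α = τ/I = 9.576/4.446 = 2.154 rad/s².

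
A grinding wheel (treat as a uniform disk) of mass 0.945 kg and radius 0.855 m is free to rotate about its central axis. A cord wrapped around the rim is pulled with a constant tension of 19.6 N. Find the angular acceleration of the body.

α ≈ 48.5 rad/s²

I = ½MR² = (1/2)(0.945)(0.855)² = 0.3454 kg·m².
τ = F R = (19.6)(0.855) = 16.76 N·m.
From τ = Iα: α = 16.76/0.3454 = 48.52 rad/s².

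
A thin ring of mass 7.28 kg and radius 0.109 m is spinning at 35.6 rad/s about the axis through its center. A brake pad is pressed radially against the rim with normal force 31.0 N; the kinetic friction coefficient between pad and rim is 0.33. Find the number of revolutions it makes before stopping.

≈ 7.82 revolutions

I = MR² = (7.28)(0.109)² = 0.08649 kg·m².
Friction force f = μN = (0.33)(31.0) = 10.23 N at the rim; torque magnitude τ = fR = 1.115 N·m, opposing ω.
|α| = τ/I = 1.115/0.08649 = 12.89 rad/s² (deceleration).
ω² = ω₀² − 2|α|θ with ω = 0 ⇒ θ = ω₀²/(2|α|) = 49.15 rad = 7.823 rev.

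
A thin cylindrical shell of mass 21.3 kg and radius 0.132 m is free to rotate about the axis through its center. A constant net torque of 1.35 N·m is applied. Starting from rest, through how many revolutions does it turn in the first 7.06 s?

≈ 14.4 revolutions

I = MR² = (21.3)(0.132)² = 0.3711 kg·m².
α = τ/I = 1.35/0.3711 = 3.638 rad/s².
θ = ½αt² = ½(3.638)(7.06)² = 90.65 rad.
Revolutions = θ/(2π) = 14.43.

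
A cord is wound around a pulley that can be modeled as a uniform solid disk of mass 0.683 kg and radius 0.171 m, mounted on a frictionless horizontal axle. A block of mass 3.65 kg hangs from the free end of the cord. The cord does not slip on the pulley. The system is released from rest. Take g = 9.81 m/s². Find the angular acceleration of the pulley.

I = ½MR² = (1/2)(0.683)(0.171)² = 0.009986 kg·m².
Block: mg − T = ma. Pulley: TR = Iα. No-slip: a = αR, so T = (I/R²)a = 0.3415·a.
Then mg = (m + 0.3415)a, so a = (3.65)(9.81)/(3.65 + 0.3415) = 8.971 m/s².
α = a/R = 8.971/0.171 = 52.46 rad/s².

α ≈ 52.5 rad/s²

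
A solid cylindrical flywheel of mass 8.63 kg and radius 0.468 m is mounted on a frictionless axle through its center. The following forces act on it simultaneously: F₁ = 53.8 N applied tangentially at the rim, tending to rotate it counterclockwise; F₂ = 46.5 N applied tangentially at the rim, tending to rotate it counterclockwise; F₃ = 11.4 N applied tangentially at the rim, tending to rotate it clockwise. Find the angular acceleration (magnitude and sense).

α ≈ 44.0 rad/s², counterclockwise

I = ½MR² = (1/2)(8.63)(0.468)² = 0.9451 kg·m².
Taking counterclockwise as positive: τ₁ = +(53.8)(0.468) = +25.18 N·m; τ₂ = +(46.5)(0.468) = +21.76 N·m; τ₃ = −(11.4)(0.468) = −5.335 N·m.
Net torque τ = 41.61 N·m.
α = τ/I = 41.61/0.9451 = 44.02 rad/s².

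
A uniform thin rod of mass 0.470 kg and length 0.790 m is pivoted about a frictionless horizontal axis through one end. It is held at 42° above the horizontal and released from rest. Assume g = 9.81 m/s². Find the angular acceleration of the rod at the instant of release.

About the pivot, I = (1/3)ML² = (1/3)(0.470)(0.790)² = 0.09778 kg·m².
The weight acts at the center, a distance L/2 = 0.3950 m from the pivot; τ = Mg(L/2) cos 42° = 1.353 N·m.
α = τ/I = 1.353/0.09778 = 13.84 rad/s².
(Equivalently α = (3g/(2L)) cos 42° = 13.84 rad/s².)

α ≈ 13.8 rad/s²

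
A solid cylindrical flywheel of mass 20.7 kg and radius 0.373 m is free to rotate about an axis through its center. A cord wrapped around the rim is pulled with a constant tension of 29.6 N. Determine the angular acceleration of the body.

α ≈ 7.67 rad/s²

I = ½MR² = (1/2)(20.7)(0.373)² = 1.440 kg·m².
τ = F R = (29.6)(0.373) = 11.04 N·m.
Newton's second law for rotation, τ = Iα, gives α = τ/I = 11.04/1.440 = 7.667 rad/s².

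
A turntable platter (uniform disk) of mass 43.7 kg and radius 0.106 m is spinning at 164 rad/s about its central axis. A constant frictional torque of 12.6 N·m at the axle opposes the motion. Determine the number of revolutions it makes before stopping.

I = ½MR² = (1/2)(43.7)(0.106)² = 0.2455 kg·m².
The net torque has magnitude 12.6 N·m, opposing ω.
|α| = τ/I = 12.60/0.2455 = 51.32 rad/s² (deceleration).
ω² = ω₀² − 2|α|θ with ω = 0 ⇒ θ = ω₀²/(2|α|) = 262.0 rad = 41.70 rev.

≈ 41.7 revolutions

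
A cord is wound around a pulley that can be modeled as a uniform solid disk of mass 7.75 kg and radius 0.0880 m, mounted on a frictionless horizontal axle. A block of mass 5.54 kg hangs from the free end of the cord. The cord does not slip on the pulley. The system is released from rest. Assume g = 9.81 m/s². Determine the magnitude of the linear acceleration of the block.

a ≈ 5.77 m/s²

I = ½MR² = (1/2)(7.75)(0.0880)² = 0.03001 kg·m².
Block: mg − T = ma. Pulley: TR = Iα. No-slip: a = αR, so T = (I/R²)a = 3.875·a.
Then mg = (m + 3.875)a, so a = (5.54)(9.81)/(5.54 + 3.875) = 5.772 m/s².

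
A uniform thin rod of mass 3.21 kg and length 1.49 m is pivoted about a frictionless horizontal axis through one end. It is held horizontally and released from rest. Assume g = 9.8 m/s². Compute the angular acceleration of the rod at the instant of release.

About the pivot, I = (1/3)ML² = (1/3)(3.21)(1.49)² = 2.376 kg·m².
The weight acts at the center, a distance L/2 = 0.7450 m from the pivot; τ = Mg(L/2) = 23.44 N·m.
α = τ/I = 23.44/2.376 = 9.866 rad/s².
(Equivalently α = (3g/(2L)) = 9.866 rad/s².)

α ≈ 9.87 rad/s²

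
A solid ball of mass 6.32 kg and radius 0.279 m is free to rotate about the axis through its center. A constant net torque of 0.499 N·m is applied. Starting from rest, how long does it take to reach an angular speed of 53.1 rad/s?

I = (2/5)MR² = (2/5)(6.32)(0.279)² = 0.1968 kg·m².
α = τ/I = 0.499/0.1968 = 2.536 rad/s².
ω = αt ⇒ t = ω/α = 53.1/2.536 = 20.94 s.

t ≈ 20.9 s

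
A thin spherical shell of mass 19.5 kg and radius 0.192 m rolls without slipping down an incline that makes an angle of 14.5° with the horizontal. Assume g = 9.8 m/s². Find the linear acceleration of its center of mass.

a ≈ 1.47 m/s²

Translation along the incline: Mg sinθ − f = Ma.
Rotation about the center: fR = Iα with I = (2/3)MR². No-slip gives a = αR, so f = (I/R²)a = (2/3)M a.
Substituting: Mg sinθ = (1 + 0.6667)Ma, so a = g sinθ/(1 + 0.6667) = (9.8) sin 14.5° / 1.667 = 1.472 m/s².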